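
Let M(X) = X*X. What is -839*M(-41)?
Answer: -1410359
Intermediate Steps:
M(X) = X²
-839*M(-41) = -839*(-41)² = -839*1681 = -1410359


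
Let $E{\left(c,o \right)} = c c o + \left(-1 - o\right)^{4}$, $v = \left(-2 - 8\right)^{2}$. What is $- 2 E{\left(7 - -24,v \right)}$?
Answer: $-208313002$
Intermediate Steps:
$v = 100$ ($v = \left(-2 - 8\right)^{2} = \left(-10\right)^{2} = 100$)
$E{\left(c,o \right)} = \left(-1 - o\right)^{4} + o c^{2}$ ($E{\left(c,o \right)} = c^{2} o + \left(-1 - o\right)^{4} = o c^{2} + \left(-1 - o\right)^{4} = \left(-1 - o\right)^{4} + o c^{2}$)
$- 2 E{\left(7 - -24,v \right)} = - 2 \left(\left(1 + 100\right)^{4} + 100 \left(7 - -24\right)^{2}\right) = - 2 \left(101^{4} + 100 \left(7 + 24\right)^{2}\right) = - 2 \left(104060401 + 100 \cdot 31^{2}\right) = - 2 \left(104060401 + 100 \cdot 961\right) = - 2 \left(104060401 + 96100\right) = \left(-2\right) 104156501 = -208313002$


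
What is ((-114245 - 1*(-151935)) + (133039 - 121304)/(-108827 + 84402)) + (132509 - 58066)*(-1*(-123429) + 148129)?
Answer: 98753351980993/4885 ≈ 2.0216e+10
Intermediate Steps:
((-114245 - 1*(-151935)) + (133039 - 121304)/(-108827 + 84402)) + (132509 - 58066)*(-1*(-123429) + 148129) = ((-114245 + 151935) + 11735/(-24425)) + 74443*(123429 + 148129) = (37690 + 11735*(-1/24425)) + 74443*271558 = (37690 - 2347/4885) + 20215592194 = 184113303/4885 + 20215592194 = 98753351980993/4885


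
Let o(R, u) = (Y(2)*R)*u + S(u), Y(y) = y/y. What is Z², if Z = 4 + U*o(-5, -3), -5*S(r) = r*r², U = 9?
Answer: 879844/25 ≈ 35194.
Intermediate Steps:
S(r) = -r³/5 (S(r) = -r*r²/5 = -r³/5)
Y(y) = 1
o(R, u) = -u³/5 + R*u (o(R, u) = (1*R)*u - u³/5 = R*u - u³/5 = -u³/5 + R*u)
Z = 938/5 (Z = 4 + 9*(-3*(-5 - ⅕*(-3)²)) = 4 + 9*(-3*(-5 - ⅕*9)) = 4 + 9*(-3*(-5 - 9/5)) = 4 + 9*(-3*(-34/5)) = 4 + 9*(102/5) = 4 + 918/5 = 938/5 ≈ 187.60)
Z² = (938/5)² = 879844/25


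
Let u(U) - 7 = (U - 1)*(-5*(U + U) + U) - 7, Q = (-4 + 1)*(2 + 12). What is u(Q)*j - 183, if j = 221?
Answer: -3592317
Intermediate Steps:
Q = -42 (Q = -3*14 = -42)
u(U) = -9*U*(-1 + U) (u(U) = 7 + ((U - 1)*(-5*(U + U) + U) - 7) = 7 + ((-1 + U)*(-10*U + U) - 7) = 7 + ((-1 + U)*(-9*U) - 7) = 7 + (-9*U*(-1 + U) - 7) = 7 + (-7 - 9*U*(-1 + U)) = -9*U*(-1 + U))
u(Q)*j - 183 = (9*(-42)*(1 - 1*(-42)))*221 - 183 = (9*(-42)*(1 + 42))*221 - 183 = (9*(-42)*43)*221 - 183 = -16254*221 - 183 = -3592134 - 183 = -3592317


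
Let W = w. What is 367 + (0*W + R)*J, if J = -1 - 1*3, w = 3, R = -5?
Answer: 387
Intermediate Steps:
W = 3
J = -4 (J = -1 - 3 = -4)
367 + (0*W + R)*J = 367 + (0*3 - 5)*(-4) = 367 + (0 - 5)*(-4) = 367 - 5*(-4) = 367 + 20 = 387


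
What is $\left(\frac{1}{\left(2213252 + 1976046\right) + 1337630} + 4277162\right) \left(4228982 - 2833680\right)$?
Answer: $\frac{16492167151319226387}{2763464} \approx 5.9679 \cdot 10^{12}$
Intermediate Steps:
$\left(\frac{1}{\left(2213252 + 1976046\right) + 1337630} + 4277162\right) \left(4228982 - 2833680\right) = \left(\frac{1}{4189298 + 1337630} + 4277162\right) 1395302 = \left(\frac{1}{5526928} + 4277162\right) 1395302 = \frac{23639566418337}{5526928} \cdot 1395302 = \frac{16492167151319226387}{2763464}$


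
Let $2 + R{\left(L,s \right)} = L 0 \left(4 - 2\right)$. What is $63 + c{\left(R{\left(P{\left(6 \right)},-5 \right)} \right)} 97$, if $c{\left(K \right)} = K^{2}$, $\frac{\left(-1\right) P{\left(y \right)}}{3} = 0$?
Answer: $451$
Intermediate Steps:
$P{\left(y \right)} = 0$ ($P{\left(y \right)} = \left(-3\right) 0 = 0$)
$R{\left(L,s \right)} = -2$ ($R{\left(L,s \right)} = -2 + L 0 \left(4 - 2\right) = -2 + 0 \left(4 - 2\right) = -2 + 0 \cdot 2 = -2 + 0 = -2$)
$63 + c{\left(R{\left(P{\left(6 \right)},-5 \right)} \right)} 97 = 63 + \left(-2\right)^{2} \cdot 97 = 63 + 4 \cdot 97 = 63 + 388 = 451$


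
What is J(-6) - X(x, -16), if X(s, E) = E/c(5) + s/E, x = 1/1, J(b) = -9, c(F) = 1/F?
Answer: 1137/16 ≈ 71.063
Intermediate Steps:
c(F) = 1/F
x = 1
X(s, E) = 5*E + s/E (X(s, E) = E/(1/5) + s/E = E*5 + s/E = 5*E + s/E)
J(-6) - X(x, -16) = -9 - (5*(-16) + 1/(-16)) = -9 - (-80 + 1*(-1/16)) = -9 - (-80 - 1/16) = -9 - 1*(-1281/16) = -9 + 1281/16 = 1137/16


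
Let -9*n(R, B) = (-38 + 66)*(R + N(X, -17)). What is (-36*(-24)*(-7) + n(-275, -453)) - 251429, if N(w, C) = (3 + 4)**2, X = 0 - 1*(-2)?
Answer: -2310965/9 ≈ -2.5677e+5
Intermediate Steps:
X = 2 (X = 0 + 2 = 2)
N(w, C) = 49 (N(w, C) = 7**2 = 49)
n(R, B) = -1372/9 - 28*R/9 (n(R, B) = -(-38 + 66)*(R + 49)/9 = -28*(49 + R)/9 = -(1372 + 28*R)/9 = -1372/9 - 28*R/9)
(-36*(-24)*(-7) + n(-275, -453)) - 251429 = (-36*(-24)*(-7) + (-1372/9 - 28/9*(-275))) - 251429 = (864*(-7) + (-1372/9 + 7700/9)) - 251429 = (-6048 + 6328/9) - 251429 = -48104/9 - 251429 = -2310965/9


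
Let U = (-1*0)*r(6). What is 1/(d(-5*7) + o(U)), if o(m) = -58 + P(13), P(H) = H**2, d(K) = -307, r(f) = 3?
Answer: -1/196 ≈ -0.0051020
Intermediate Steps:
U = 0 (U = -1*0*3 = 0*3 = 0)
o(m) = 111 (o(m) = -58 + 13**2 = -58 + 169 = 111)
1/(d(-5*7) + o(U)) = 1/(-307 + 111) = 1/(-196) = -1/196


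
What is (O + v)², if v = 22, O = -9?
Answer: 169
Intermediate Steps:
(O + v)² = (-9 + 22)² = 13² = 169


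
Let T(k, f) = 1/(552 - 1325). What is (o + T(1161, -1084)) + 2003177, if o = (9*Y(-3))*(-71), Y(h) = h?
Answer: 1549937661/773 ≈ 2.0051e+6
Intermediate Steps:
T(k, f) = -1/773 (T(k, f) = 1/(-773) = -1/773)
o = 1917 (o = (9*(-3))*(-71) = -27*(-71) = 1917)
(o + T(1161, -1084)) + 2003177 = (1917 - 1/773) + 2003177 = 1481840/773 + 2003177 = 1549937661/773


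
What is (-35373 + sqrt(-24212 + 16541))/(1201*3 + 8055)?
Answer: -11791/3886 + I*sqrt(7671)/11658 ≈ -3.0342 + 0.0075128*I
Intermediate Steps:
(-35373 + sqrt(-24212 + 16541))/(1201*3 + 8055) = (-35373 + sqrt(-7671))/(3603 + 8055) = (-35373 + I*sqrt(7671))/11658 = (-35373 + I*sqrt(7671))*(1/11658) = -11791/3886 + I*sqrt(7671)/11658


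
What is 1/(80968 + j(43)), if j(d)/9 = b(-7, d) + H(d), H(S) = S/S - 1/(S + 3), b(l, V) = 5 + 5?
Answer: 46/3729073 ≈ 1.2335e-5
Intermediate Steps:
b(l, V) = 10
H(S) = 1 - 1/(3 + S)
j(d) = 90 + 9*(2 + d)/(3 + d) (j(d) = 9*(10 + (2 + d)/(3 + d)) = 90 + 9*(2 + d)/(3 + d))
1/(80968 + j(43)) = 1/(80968 + 9*(32 + 11*43)/(3 + 43)) = 1/(80968 + 9*(32 + 473)/46) = 1/(80968 + 9*(1/46)*505) = 1/(80968 + 4545/46) = 1/(3729073/46) = 46/3729073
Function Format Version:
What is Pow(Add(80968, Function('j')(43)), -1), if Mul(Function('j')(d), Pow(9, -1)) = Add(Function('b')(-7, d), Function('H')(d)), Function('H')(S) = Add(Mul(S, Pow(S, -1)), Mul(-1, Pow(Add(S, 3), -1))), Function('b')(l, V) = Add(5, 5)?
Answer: Rational(46, 3729073) ≈ 1.2335e-5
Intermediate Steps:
Function('b')(l, V) = 10
Function('H')(S) = Add(1, Mul(-1, Pow(Add(3, S), -1)))
Function('j')(d) = Add(90, Mul(9, Pow(Add(3, d), -1), Add(2, d))) (Function('j')(d) = Mul(9, Add(10, Mul(Pow(Add(3, d), -1), Add(2, d)))) = Add(90, Mul(9, Pow(Add(3, d), -1), Add(2, d))))
Pow(Add(80968, Function('j')(43)), -1) = Pow(Add(80968, Mul(9, Pow(Add(3, 43), -1), Add(32, Mul(11, 43)))), -1) = Pow(Add(80968, Mul(9, Pow(46, -1), Add(32, 473))), -1) = Pow(Add(80968, Mul(9, Rational(1, 46), 505)), -1) = Pow(Add(80968, Rational(4545, 46)), -1) = Pow(Rational(3729073, 46), -1) = Rational(46, 3729073)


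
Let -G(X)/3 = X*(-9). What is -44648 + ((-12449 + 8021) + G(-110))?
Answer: -52046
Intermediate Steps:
G(X) = 27*X (G(X) = -3*X*(-9) = -(-27)*X = 27*X)
-44648 + ((-12449 + 8021) + G(-110)) = -44648 + ((-12449 + 8021) + 27*(-110)) = -44648 + (-4428 - 2970) = -44648 - 7398 = -52046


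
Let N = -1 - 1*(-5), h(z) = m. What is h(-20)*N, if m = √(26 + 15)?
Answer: 4*√41 ≈ 25.612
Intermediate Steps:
m = √41 ≈ 6.4031
h(z) = √41
N = 4 (N = -1 + 5 = 4)
h(-20)*N = √41*4 = 4*√41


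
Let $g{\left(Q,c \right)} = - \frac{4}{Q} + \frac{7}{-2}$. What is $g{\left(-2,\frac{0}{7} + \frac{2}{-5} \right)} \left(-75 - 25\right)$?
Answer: $150$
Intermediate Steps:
$g{\left(Q,c \right)} = - \frac{7}{2} - \frac{4}{Q}$ ($g{\left(Q,c \right)} = - \frac{4}{Q} + 7 \left(- \frac{1}{2}\right) = - \frac{4}{Q} - \frac{7}{2} = - \frac{7}{2} - \frac{4}{Q}$)
$g{\left(-2,\frac{0}{7} + \frac{2}{-5} \right)} \left(-75 - 25\right) = \left(- \frac{7}{2} - \frac{4}{-2}\right) \left(-75 - 25\right) = \left(- \frac{7}{2} - -2\right) \left(-100\right) = \left(- \frac{7}{2} + 2\right) \left(-100\right) = \left(- \frac{3}{2}\right) \left(-100\right) = 150$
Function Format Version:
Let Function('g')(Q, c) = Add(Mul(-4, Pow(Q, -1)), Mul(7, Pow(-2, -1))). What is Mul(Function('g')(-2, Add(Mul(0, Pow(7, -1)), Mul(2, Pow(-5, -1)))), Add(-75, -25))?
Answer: 150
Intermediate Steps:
Function('g')(Q, c) = Add(Rational(-7, 2), Mul(-4, Pow(Q, -1))) (Function('g')(Q, c) = Add(Mul(-4, Pow(Q, -1)), Mul(7, Rational(-1, 2))) = Add(Mul(-4, Pow(Q, -1)), Rational(-7, 2)) = Add(Rational(-7, 2), Mul(-4, Pow(Q, -1))))
Mul(Function('g')(-2, Add(Mul(0, Pow(7, -1)), Mul(2, Pow(-5, -1)))), Add(-75, -25)) = Mul(Add(Rational(-7, 2), Mul(-4, Pow(-2, -1))), Add(-75, -25)) = Mul(Add(Rational(-7, 2), Mul(-4, Rational(-1, 2))), -100) = Mul(Add(Rational(-7, 2), 2), -100) = Mul(Rational(-3, 2), -100) = 150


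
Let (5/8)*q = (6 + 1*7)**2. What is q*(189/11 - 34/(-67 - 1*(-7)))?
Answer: 3959332/825 ≈ 4799.2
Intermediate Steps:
q = 1352/5 (q = 8*(6 + 1*7)**2/5 = 8*(6 + 7)**2/5 = (8/5)*13**2 = (8/5)*169 = 1352/5 ≈ 270.40)
q*(189/11 - 34/(-67 - 1*(-7))) = 1352*(189/11 - 34/(-67 - 1*(-7)))/5 = 1352*(189*(1/11) - 34/(-67 + 7))/5 = 1352*(189/11 - 34/(-60))/5 = 1352*(189/11 - 34*(-1/60))/5 = 1352*(189/11 + 17/30)/5 = (1352/5)*(5857/330) = 3959332/825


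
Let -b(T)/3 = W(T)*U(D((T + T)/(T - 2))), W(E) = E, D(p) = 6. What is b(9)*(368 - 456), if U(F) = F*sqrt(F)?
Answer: 14256*sqrt(6) ≈ 34920.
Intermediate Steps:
U(F) = F**(3/2)
b(T) = -18*T*sqrt(6) (b(T) = -3*T*6**(3/2) = -3*T*6*sqrt(6) = -18*T*sqrt(6))
b(9)*(368 - 456) = (-18*9*sqrt(6))*(368 - 456) = -162*sqrt(6)*(-88) = 14256*sqrt(6)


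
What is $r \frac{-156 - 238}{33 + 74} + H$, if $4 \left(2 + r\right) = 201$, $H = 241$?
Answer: $\frac{13553}{214} \approx 63.332$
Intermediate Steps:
$r = \frac{193}{4}$ ($r = -2 + \frac{1}{4} \cdot 201 = -2 + \frac{201}{4} = \frac{193}{4} \approx 48.25$)
$r \frac{-156 - 238}{33 + 74} + H = \frac{193 \frac{-156 - 238}{33 + 74}}{4} + 241 = \frac{193 \left(- \frac{394}{107}\right)}{4} + 241 = \frac{193 \left(\left(-394\right) \frac{1}{107}\right)}{4} + 241 = \frac{193}{4} \left(- \frac{394}{107}\right) + 241 = - \frac{38021}{214} + 241 = \frac{13553}{214}$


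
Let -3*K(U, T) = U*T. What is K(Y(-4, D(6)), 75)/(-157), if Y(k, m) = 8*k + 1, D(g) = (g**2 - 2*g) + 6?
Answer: -775/157 ≈ -4.9363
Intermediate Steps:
D(g) = 6 + g**2 - 2*g
Y(k, m) = 1 + 8*k
K(U, T) = -T*U/3 (K(U, T) = -U*T/3 = -T*U/3)
K(Y(-4, D(6)), 75)/(-157) = -1/3*75*(1 + 8*(-4))/(-157) = -1/3*75*(1 - 32)*(-1/157) = -1/3*75*(-31)*(-1/157) = 775*(-1/157) = -775/157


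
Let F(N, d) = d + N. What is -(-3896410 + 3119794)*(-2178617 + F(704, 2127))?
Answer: -1689750220176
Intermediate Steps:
F(N, d) = N + d
-(-3896410 + 3119794)*(-2178617 + F(704, 2127)) = -(-3896410 + 3119794)*(-2178617 + (704 + 2127)) = -(-776616)*(-2178617 + 2831) = -(-776616)*(-2175786) = -1*1689750220176 = -1689750220176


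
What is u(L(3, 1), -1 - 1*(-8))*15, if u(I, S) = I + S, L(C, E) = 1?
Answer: 120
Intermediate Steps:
u(L(3, 1), -1 - 1*(-8))*15 = (1 + (-1 - 1*(-8)))*15 = (1 + (-1 + 8))*15 = (1 + 7)*15 = 8*15 = 120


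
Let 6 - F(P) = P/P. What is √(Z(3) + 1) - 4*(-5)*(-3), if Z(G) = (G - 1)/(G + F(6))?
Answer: -60 + √5/2 ≈ -58.882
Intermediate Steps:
F(P) = 5 (F(P) = 6 - P/P = 6 - 1*1 = 6 - 1 = 5)
Z(G) = (-1 + G)/(5 + G) (Z(G) = (G - 1)/(G + 5) = (-1 + G)/(5 + G))
√(Z(3) + 1) - 4*(-5)*(-3) = √((-1 + 3)/(5 + 3) + 1) - 4*(-5)*(-3) = √(2/8 + 1) + 20*(-3) = √((⅛)*2 + 1) - 60 = √(¼ + 1) - 60 = √(5/4) - 60 = √5/2 - 60 = -60 + √5/2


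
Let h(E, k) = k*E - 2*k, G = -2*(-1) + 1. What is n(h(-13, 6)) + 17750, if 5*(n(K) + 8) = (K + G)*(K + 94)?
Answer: 88362/5 ≈ 17672.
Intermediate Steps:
G = 3 (G = 2 + 1 = 3)
h(E, k) = -2*k + E*k (h(E, k) = E*k - 2*k = -2*k + E*k)
n(K) = -8 + (3 + K)*(94 + K)/5 (n(K) = -8 + ((K + 3)*(K + 94))/5 = -8 + ((3 + K)*(94 + K))/5 = -8 + (3 + K)*(94 + K)/5)
n(h(-13, 6)) + 17750 = (242/5 + (6*(-2 - 13))²/5 + 97*(6*(-2 - 13))/5) + 17750 = (242/5 + (6*(-15))²/5 + 97*(6*(-15))/5) + 17750 = (242/5 + (⅕)*(-90)² + (97/5)*(-90)) + 17750 = (242/5 + (⅕)*8100 - 1746) + 17750 = (242/5 + 1620 - 1746) + 17750 = -388/5 + 17750 = 88362/5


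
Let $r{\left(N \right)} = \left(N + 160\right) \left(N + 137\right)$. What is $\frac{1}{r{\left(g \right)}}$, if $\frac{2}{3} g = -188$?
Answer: $\frac{1}{17690} \approx 5.6529 \cdot 10^{-5}$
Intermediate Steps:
$g = -282$ ($g = \frac{3}{2} \left(-188\right) = -282$)
$r{\left(N \right)} = \left(137 + N\right) \left(160 + N\right)$ ($r{\left(N \right)} = \left(160 + N\right) \left(137 + N\right) = \left(137 + N\right) \left(160 + N\right)$)
$\frac{1}{r{\left(g \right)}} = \frac{1}{21920 + \left(-282\right)^{2} + 297 \left(-282\right)} = \frac{1}{21920 + 79524 - 83754} = \frac{1}{17690}$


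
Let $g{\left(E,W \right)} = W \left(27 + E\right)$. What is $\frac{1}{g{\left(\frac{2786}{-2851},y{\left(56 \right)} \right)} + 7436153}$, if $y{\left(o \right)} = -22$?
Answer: $\frac{2851}{21198840001} \approx 1.3449 \cdot 10^{-7}$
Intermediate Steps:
$\frac{1}{g{\left(\frac{2786}{-2851},y{\left(56 \right)} \right)} + 7436153} = \frac{1}{- 22 \left(27 + \frac{2786}{-2851}\right) + 7436153} = \frac{1}{- 22 \left(27 + 2786 \left(- \frac{1}{2851}\right)\right) + 7436153} = \frac{1}{- 22 \left(27 - \frac{2786}{2851}\right) + 7436153} = \frac{1}{\left(-22\right) \frac{74191}{2851} + 7436153} = \frac{1}{- \frac{1632202}{2851} + 7436153} = \frac{1}{\frac{21198840001}{2851}} = \frac{2851}{21198840001}$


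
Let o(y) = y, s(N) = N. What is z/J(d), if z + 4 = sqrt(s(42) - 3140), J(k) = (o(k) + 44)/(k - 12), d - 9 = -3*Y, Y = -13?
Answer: -36/23 + 9*I*sqrt(3098)/23 ≈ -1.5652 + 21.78*I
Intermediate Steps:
d = 48 (d = 9 - 3*(-13) = 9 + 39 = 48)
J(k) = (44 + k)/(-12 + k) (J(k) = (k + 44)/(k - 12) = (44 + k)/(-12 + k))
z = -4 + I*sqrt(3098) (z = -4 + sqrt(42 - 3140) = -4 + sqrt(-3098) = -4 + I*sqrt(3098) ≈ -4.0 + 55.66*I)
z/J(d) = (-4 + I*sqrt(3098))/(((44 + 48)/(-12 + 48))) = (-4 + I*sqrt(3098))/((92/36)) = (-4 + I*sqrt(3098))/(((1/36)*92)) = (-4 + I*sqrt(3098))/(23/9) = (-4 + I*sqrt(3098))*(9/23) = -36/23 + 9*I*sqrt(3098)/23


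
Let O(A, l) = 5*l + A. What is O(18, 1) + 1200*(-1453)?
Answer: -1743577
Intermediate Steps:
O(A, l) = A + 5*l
O(18, 1) + 1200*(-1453) = (18 + 5*1) + 1200*(-1453) = (18 + 5) - 1743600 = 23 - 1743600 = -1743577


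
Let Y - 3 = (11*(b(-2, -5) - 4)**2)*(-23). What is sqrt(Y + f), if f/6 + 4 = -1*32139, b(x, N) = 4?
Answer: I*sqrt(192855) ≈ 439.15*I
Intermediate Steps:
f = -192858 (f = -24 + 6*(-1*32139) = -24 + 6*(-32139) = -24 - 192834 = -192858)
Y = 3 (Y = 3 + (11*(4 - 4)**2)*(-23) = 3 + (11*0**2)*(-23) = 3 + (11*0)*(-23) = 3 + 0*(-23) = 3 + 0 = 3)
sqrt(Y + f) = sqrt(3 - 192858) = sqrt(-192855) = I*sqrt(192855)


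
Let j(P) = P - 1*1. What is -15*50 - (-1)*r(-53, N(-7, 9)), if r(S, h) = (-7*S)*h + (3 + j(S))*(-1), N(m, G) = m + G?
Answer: 43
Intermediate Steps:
j(P) = -1 + P (j(P) = P - 1 = -1 + P)
N(m, G) = G + m
r(S, h) = -2 - S - 7*S*h (r(S, h) = (-7*S)*h + (3 + (-1 + S))*(-1) = -7*S*h + (2 + S)*(-1) = -7*S*h + (-2 - S) = -2 - S - 7*S*h)
-15*50 - (-1)*r(-53, N(-7, 9)) = -15*50 - (-1)*(-2 - 1*(-53) - 7*(-53)*(9 - 7)) = -750 - (-1)*(-2 + 53 - 7*(-53)*2) = -750 - (-1)*(-2 + 53 + 742) = -750 - (-1)*793 = -750 - 1*(-793) = -750 + 793 = 43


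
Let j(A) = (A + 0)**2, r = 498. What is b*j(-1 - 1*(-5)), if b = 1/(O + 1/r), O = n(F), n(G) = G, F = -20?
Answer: -7968/9959 ≈ -0.80008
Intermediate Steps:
O = -20
b = -498/9959 (b = 1/(-20 + 1/498) = 1/(-9959/498) = -498/9959 ≈ -0.050005)
j(A) = A**2
b*j(-1 - 1*(-5)) = -498*(-1 - 1*(-5))**2/9959 = -498*(-1 + 5)**2/9959 = -498/9959*4**2 = -498/9959*16 = -7968/9959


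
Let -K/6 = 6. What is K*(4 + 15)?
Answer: -684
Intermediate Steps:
K = -36 (K = -6*6 = -36)
K*(4 + 15) = -36*(4 + 15) = -36*19 = -684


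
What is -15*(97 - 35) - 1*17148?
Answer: -18078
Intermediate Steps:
-15*(97 - 35) - 1*17148 = -15*62 - 17148 = -930 - 17148 = -18078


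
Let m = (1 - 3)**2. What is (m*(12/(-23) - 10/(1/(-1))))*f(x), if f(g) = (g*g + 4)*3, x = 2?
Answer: 20928/23 ≈ 909.91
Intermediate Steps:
f(g) = 12 + 3*g**2 (f(g) = (g**2 + 4)*3 = (4 + g**2)*3 = 12 + 3*g**2)
m = 4 (m = (-2)**2 = 4)
(m*(12/(-23) - 10/(1/(-1))))*f(x) = (4*(12/(-23) - 10/(1/(-1))))*(12 + 3*2**2) = (4*(12*(-1/23) - 10/(-1)))*(12 + 3*4) = (4*(-12/23 - 10*(-1)))*(12 + 12) = (4*(-12/23 + 10))*24 = (4*(218/23))*24 = (872/23)*24 = 20928/23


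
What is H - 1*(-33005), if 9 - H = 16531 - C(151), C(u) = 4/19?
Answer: 313181/19 ≈ 16483.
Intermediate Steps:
C(u) = 4/19 (C(u) = 4*(1/19) = 4/19)
H = -313914/19 (H = 9 - (16531 - 1*4/19) = 9 - (16531 - 4/19) = 9 - 1*314085/19 = 9 - 314085/19 = -313914/19 ≈ -16522.)
H - 1*(-33005) = -313914/19 - 1*(-33005) = -313914/19 + 33005 = 313181/19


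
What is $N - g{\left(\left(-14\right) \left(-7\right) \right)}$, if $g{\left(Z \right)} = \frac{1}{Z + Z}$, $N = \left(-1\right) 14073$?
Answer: $- \frac{2758309}{196} \approx -14073.0$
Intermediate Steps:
$N = -14073$
$g{\left(Z \right)} = \frac{1}{2 Z}$
$N - g{\left(\left(-14\right) \left(-7\right) \right)} = -14073 - \frac{1}{2 \left(\left(-14\right) \left(-7\right)\right)} = -14073 - \frac{1}{2 \cdot 98} = -14073 - \frac{1}{2} \cdot \frac{1}{98} = -14073 - \frac{1}{196} = - \frac{2758309}{196}$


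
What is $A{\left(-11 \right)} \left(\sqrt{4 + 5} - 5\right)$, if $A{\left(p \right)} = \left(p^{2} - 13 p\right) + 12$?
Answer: $-552$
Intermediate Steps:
$A{\left(p \right)} = 12 + p^{2} - 13 p$
$A{\left(-11 \right)} \left(\sqrt{4 + 5} - 5\right) = \left(12 + \left(-11\right)^{2} - -143\right) \left(\sqrt{4 + 5} - 5\right) = \left(12 + 121 + 143\right) \left(\sqrt{9} - 5\right) = 276 \left(3 - 5\right) = 276 \left(-2\right) = -552$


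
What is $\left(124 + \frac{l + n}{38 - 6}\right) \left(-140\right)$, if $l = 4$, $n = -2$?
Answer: $- \frac{69475}{4} \approx -17369.0$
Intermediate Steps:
$\left(124 + \frac{l + n}{38 - 6}\right) \left(-140\right) = \left(124 + \frac{4 - 2}{38 - 6}\right) \left(-140\right) = \left(124 + \frac{2}{32}\right) \left(-140\right) = \left(124 + 2 \cdot \frac{1}{32}\right) \left(-140\right) = \left(124 + \frac{1}{16}\right) \left(-140\right) = \frac{1985}{16} \left(-140\right) = - \frac{69475}{4}$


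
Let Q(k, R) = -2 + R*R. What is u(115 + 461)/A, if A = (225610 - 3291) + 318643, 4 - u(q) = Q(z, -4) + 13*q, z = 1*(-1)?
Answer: -3749/270481 ≈ -0.013860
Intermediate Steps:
z = -1
Q(k, R) = -2 + R²
u(q) = -10 - 13*q (u(q) = 4 - ((-2 + (-4)²) + 13*q) = 4 - ((-2 + 16) + 13*q) = 4 - (14 + 13*q) = 4 + (-14 - 13*q) = -10 - 13*q)
A = 540962 (A = 222319 + 318643 = 540962)
u(115 + 461)/A = (-10 - 13*(115 + 461))/540962 = (-10 - 13*576)*(1/540962) = (-10 - 7488)*(1/540962) = -7498*1/540962 = -3749/270481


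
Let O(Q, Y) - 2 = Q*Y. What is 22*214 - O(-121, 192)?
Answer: 27938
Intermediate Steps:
O(Q, Y) = 2 + Q*Y
22*214 - O(-121, 192) = 22*214 - (2 - 121*192) = 4708 - (2 - 23232) = 4708 - 1*(-23230) = 4708 + 23230 = 27938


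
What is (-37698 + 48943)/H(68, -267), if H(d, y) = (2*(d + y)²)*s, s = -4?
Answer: -11245/316808 ≈ -0.035495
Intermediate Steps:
H(d, y) = -8*(d + y)² (H(d, y) = (2*(d + y)²)*(-4) = -8*(d + y)²)
(-37698 + 48943)/H(68, -267) = (-37698 + 48943)/((-8*(68 - 267)²)) = 11245/((-8*(-199)²)) = 11245/((-8*39601)) = 11245/(-316808) = 11245*(-1/316808) = -11245/316808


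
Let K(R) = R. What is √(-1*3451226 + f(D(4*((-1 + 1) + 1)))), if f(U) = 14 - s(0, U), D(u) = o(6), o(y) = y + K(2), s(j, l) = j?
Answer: 6*I*√95867 ≈ 1857.7*I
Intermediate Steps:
o(y) = 2 + y (o(y) = y + 2 = 2 + y)
D(u) = 8 (D(u) = 2 + 6 = 8)
f(U) = 14 (f(U) = 14 - 1*0 = 14 + 0 = 14)
√(-1*3451226 + f(D(4*((-1 + 1) + 1)))) = √(-1*3451226 + 14) = √(-3451226 + 14) = √(-3451212) = 6*I*√95867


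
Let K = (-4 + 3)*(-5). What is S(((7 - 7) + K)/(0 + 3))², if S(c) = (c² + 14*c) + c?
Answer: 62500/81 ≈ 771.60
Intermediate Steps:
K = 5 (K = -1*(-5) = 5)
S(c) = c² + 15*c
S(((7 - 7) + K)/(0 + 3))² = ((((7 - 7) + 5)/(0 + 3))*(15 + ((7 - 7) + 5)/(0 + 3)))² = (((0 + 5)/3)*(15 + (0 + 5)/3))² = ((5*(⅓))*(15 + 5*(⅓)))² = (5*(15 + 5/3)/3)² = ((5/3)*(50/3))² = (250/9)² = 62500/81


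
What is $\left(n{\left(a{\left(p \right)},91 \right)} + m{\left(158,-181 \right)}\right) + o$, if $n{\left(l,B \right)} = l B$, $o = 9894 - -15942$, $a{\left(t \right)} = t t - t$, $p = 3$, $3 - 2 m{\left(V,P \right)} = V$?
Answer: $\frac{52609}{2} \approx 26305.0$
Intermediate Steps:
$m{\left(V,P \right)} = \frac{3}{2} - \frac{V}{2}$
$a{\left(t \right)} = t^{2} - t$
$o = 25836$ ($o = 9894 + 15942 = 25836$)
$n{\left(l,B \right)} = B l$
$\left(n{\left(a{\left(p \right)},91 \right)} + m{\left(158,-181 \right)}\right) + o = \left(91 \cdot 3 \left(-1 + 3\right) + \left(\frac{3}{2} - 79\right)\right) + 25836 = \left(91 \cdot 3 \cdot 2 + \left(\frac{3}{2} - 79\right)\right) + 25836 = \left(91 \cdot 6 - \frac{155}{2}\right) + 25836 = \left(546 - \frac{155}{2}\right) + 25836 = \frac{937}{2} + 25836 = \frac{52609}{2}$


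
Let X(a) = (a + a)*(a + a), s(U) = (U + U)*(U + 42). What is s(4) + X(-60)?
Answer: 14768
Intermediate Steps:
s(U) = 2*U*(42 + U) (s(U) = (2*U)*(42 + U) = 2*U*(42 + U))
X(a) = 4*a² (X(a) = (2*a)*(2*a) = 4*a²)
s(4) + X(-60) = 2*4*(42 + 4) + 4*(-60)² = 2*4*46 + 4*3600 = 368 + 14400 = 14768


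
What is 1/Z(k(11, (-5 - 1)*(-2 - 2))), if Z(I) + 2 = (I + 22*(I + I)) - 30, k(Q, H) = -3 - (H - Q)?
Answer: -1/752 ≈ -0.0013298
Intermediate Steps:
k(Q, H) = -3 + Q - H (k(Q, H) = -3 + (Q - H) = -3 + Q - H)
Z(I) = -32 + 45*I (Z(I) = -2 + ((I + 22*(I + I)) - 30) = -2 + ((I + 22*(2*I)) - 30) = -2 + ((I + 44*I) - 30) = -2 + (45*I - 30) = -2 + (-30 + 45*I) = -32 + 45*I)
1/Z(k(11, (-5 - 1)*(-2 - 2))) = 1/(-32 + 45*(-3 + 11 - (-5 - 1)*(-2 - 2))) = 1/(-32 + 45*(-3 + 11 - (-6)*(-4))) = 1/(-32 + 45*(-3 + 11 - 1*24)) = 1/(-32 + 45*(-3 + 11 - 24)) = 1/(-32 + 45*(-16)) = 1/(-32 - 720) = 1/(-752) = -1/752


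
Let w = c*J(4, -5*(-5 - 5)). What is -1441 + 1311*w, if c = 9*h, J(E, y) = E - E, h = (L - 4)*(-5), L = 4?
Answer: -1441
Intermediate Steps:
h = 0 (h = (4 - 4)*(-5) = 0*(-5) = 0)
J(E, y) = 0
c = 0 (c = 9*0 = 0)
w = 0 (w = 0*0 = 0)
-1441 + 1311*w = -1441 + 1311*0 = -1441 + 0 = -1441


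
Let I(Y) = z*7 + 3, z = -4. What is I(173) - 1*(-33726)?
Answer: 33701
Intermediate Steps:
I(Y) = -25 (I(Y) = -4*7 + 3 = -28 + 3 = -25)
I(173) - 1*(-33726) = -25 - 1*(-33726) = -25 + 33726 = 33701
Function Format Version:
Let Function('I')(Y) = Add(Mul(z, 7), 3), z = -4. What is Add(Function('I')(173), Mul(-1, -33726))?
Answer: 33701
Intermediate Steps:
Function('I')(Y) = -25 (Function('I')(Y) = Add(Mul(-4, 7), 3) = Add(-28, 3) = -25)
Add(Function('I')(173), Mul(-1, -33726)) = Add(-25, Mul(-1, -33726)) = Add(-25, 33726) = 33701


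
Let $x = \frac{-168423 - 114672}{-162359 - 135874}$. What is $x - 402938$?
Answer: $- \frac{13352125051}{33137} \approx -4.0294 \cdot 10^{5}$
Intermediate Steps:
$x = \frac{31455}{33137}$ ($x = - \frac{283095}{-298233} = \left(-283095\right) \left(- \frac{1}{298233}\right) = \frac{31455}{33137} \approx 0.94924$)
$x - 402938 = \frac{31455}{33137} - 402938 = - \frac{13352125051}{33137}$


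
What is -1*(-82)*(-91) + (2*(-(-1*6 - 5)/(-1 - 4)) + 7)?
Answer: -37297/5 ≈ -7459.4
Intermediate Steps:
-1*(-82)*(-91) + (2*(-(-1*6 - 5)/(-1 - 4)) + 7) = 82*(-91) + (2*(-(-6 - 5)/(-5)) + 7) = -7462 + (2*(-(-11)*(-1)/5) + 7) = -7462 + (2*(-1*11/5) + 7) = -7462 + (2*(-11/5) + 7) = -7462 + (-22/5 + 7) = -7462 + 13/5 = -37297/5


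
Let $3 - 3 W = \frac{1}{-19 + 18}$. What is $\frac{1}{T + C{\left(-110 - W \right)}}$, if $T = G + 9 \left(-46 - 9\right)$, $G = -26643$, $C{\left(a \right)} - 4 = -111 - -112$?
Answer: $- \frac{1}{27133} \approx -3.6855 \cdot 10^{-5}$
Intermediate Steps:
$W = \frac{4}{3}$ ($W = 1 - \frac{1}{3 \left(-19 + 18\right)} = 1 - \frac{1}{3 \left(-1\right)} = 1 - - \frac{1}{3} = 1 + \frac{1}{3} = \frac{4}{3} \approx 1.3333$)
$C{\left(a \right)} = 5$ ($C{\left(a \right)} = 4 - -1 = 4 + \left(-111 + 112\right) = 4 + 1 = 5$)
$T = -27138$ ($T = -26643 + 9 \left(-46 - 9\right) = -26643 + 9 \left(-55\right) = -26643 - 495 = -27138$)
$\frac{1}{T + C{\left(-110 - W \right)}} = \frac{1}{-27138 + 5} = \frac{1}{-27133} = - \frac{1}{27133}$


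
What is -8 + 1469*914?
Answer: 1342658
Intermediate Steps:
-8 + 1469*914 = -8 + 1342666 = 1342658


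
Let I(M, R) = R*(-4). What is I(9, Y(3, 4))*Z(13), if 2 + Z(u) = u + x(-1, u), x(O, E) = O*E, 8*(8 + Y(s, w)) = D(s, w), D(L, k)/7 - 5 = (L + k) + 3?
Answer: 41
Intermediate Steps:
D(L, k) = 56 + 7*L + 7*k (D(L, k) = 35 + 7*((L + k) + 3) = 35 + 7*(3 + L + k) = 35 + (21 + 7*L + 7*k) = 56 + 7*L + 7*k)
Y(s, w) = -1 + 7*s/8 + 7*w/8 (Y(s, w) = -8 + (56 + 7*s + 7*w)/8 = -8 + (7 + 7*s/8 + 7*w/8) = -1 + 7*s/8 + 7*w/8)
I(M, R) = -4*R
x(O, E) = E*O
Z(u) = -2 (Z(u) = -2 + (u + u*(-1)) = -2 + (u - u) = -2 + 0 = -2)
I(9, Y(3, 4))*Z(13) = -4*(-1 + (7/8)*3 + (7/8)*4)*(-2) = -4*(-1 + 21/8 + 7/2)*(-2) = -4*41/8*(-2) = -41/2*(-2) = 41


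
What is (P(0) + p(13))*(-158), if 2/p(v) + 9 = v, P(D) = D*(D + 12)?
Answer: -79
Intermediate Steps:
P(D) = D*(12 + D)
p(v) = 2/(-9 + v)
(P(0) + p(13))*(-158) = (0*(12 + 0) + 2/(-9 + 13))*(-158) = (0*12 + 2/4)*(-158) = (0 + 2*(1/4))*(-158) = (0 + 1/2)*(-158) = (1/2)*(-158) = -79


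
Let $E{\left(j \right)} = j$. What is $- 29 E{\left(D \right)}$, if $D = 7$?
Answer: $-203$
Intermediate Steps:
$- 29 E{\left(D \right)} = \left(-29\right) 7 = -203$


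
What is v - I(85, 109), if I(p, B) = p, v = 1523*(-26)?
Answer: -39683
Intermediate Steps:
v = -39598
v - I(85, 109) = -39598 - 1*85 = -39598 - 85 = -39683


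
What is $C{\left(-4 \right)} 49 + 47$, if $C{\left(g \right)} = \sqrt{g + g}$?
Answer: $47 + 98 i \sqrt{2} \approx 47.0 + 138.59 i$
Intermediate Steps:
$C{\left(g \right)} = \sqrt{2} \sqrt{g}$ ($C{\left(g \right)} = \sqrt{2 g} = \sqrt{2} \sqrt{g}$)
$C{\left(-4 \right)} 49 + 47 = \sqrt{2} \sqrt{-4} \cdot 49 + 47 = \sqrt{2} \cdot 2 i 49 + 47 = 2 i \sqrt{2} \cdot 49 + 47 = 98 i \sqrt{2} + 47 = 47 + 98 i \sqrt{2}$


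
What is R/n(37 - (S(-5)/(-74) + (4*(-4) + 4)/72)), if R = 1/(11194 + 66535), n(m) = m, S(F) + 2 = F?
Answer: 111/319854835 ≈ 3.4703e-7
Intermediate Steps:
S(F) = -2 + F
R = 1/77729 ≈ 1.2865e-5
R/n(37 - (S(-5)/(-74) + (4*(-4) + 4)/72)) = 1/(77729*(37 - ((-2 - 5)/(-74) + (4*(-4) + 4)/72))) = 1/(77729*(37 - (-7*(-1/74) + (-16 + 4)*(1/72)))) = 1/(77729*(37 - (7/74 - 12*1/72))) = 1/(77729*(37 - (7/74 - 1/6))) = 1/(77729*(37 - 1*(-8/111))) = 1/(77729*(37 + 8/111)) = 1/(77729*(4115/111)) = (1/77729)*(111/4115) = 111/319854835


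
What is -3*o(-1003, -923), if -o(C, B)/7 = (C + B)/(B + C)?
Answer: 21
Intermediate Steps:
o(C, B) = -7 (o(C, B) = -7*(C + B)/(B + C) = -7*(B + C)/(B + C) = -7*1 = -7)
-3*o(-1003, -923) = -3*(-7) = 21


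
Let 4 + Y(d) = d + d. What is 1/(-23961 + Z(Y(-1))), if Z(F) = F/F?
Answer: -1/23960 ≈ -4.1736e-5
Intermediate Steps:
Y(d) = -4 + 2*d (Y(d) = -4 + (d + d) = -4 + 2*d)
Z(F) = 1
1/(-23961 + Z(Y(-1))) = 1/(-23961 + 1) = 1/(-23960) = -1/23960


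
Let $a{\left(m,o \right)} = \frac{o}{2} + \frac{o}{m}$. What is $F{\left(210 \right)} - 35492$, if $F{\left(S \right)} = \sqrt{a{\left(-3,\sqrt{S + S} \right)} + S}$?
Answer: $-35492 + \frac{\sqrt{1890 + 3 \sqrt{105}}}{3} \approx -35477.0$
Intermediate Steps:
$a{\left(m,o \right)} = \frac{o}{2} + \frac{o}{m}$ ($a{\left(m,o \right)} = o \frac{1}{2} + \frac{o}{m} = \frac{o}{2} + \frac{o}{m}$)
$F{\left(S \right)} = \sqrt{S + \frac{\sqrt{2} \sqrt{S}}{6}}$ ($F{\left(S \right)} = \sqrt{\left(\frac{\sqrt{S + S}}{2} + \frac{\sqrt{S + S}}{-3}\right) + S} = \sqrt{\left(\frac{\sqrt{2 S}}{2} + \sqrt{2 S} \left(- \frac{1}{3}\right)\right) + S} = \sqrt{\left(\frac{\sqrt{2} \sqrt{S}}{2} + \sqrt{2} \sqrt{S} \left(- \frac{1}{3}\right)\right) + S} = \sqrt{\left(\frac{\sqrt{2} \sqrt{S}}{2} - \frac{\sqrt{2} \sqrt{S}}{3}\right) + S} = \sqrt{\frac{\sqrt{2} \sqrt{S}}{6} + S} = \sqrt{S + \frac{\sqrt{2} \sqrt{S}}{6}}$)
$F{\left(210 \right)} - 35492 = \frac{\sqrt{36 \cdot 210 + 6 \sqrt{2} \sqrt{210}}}{6} - 35492 = \frac{\sqrt{7560 + 12 \sqrt{105}}}{6} - 35492 = -35492 + \frac{\sqrt{7560 + 12 \sqrt{105}}}{6}$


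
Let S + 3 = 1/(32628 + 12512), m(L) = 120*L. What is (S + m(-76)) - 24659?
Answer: -1524919479/45140 ≈ -33782.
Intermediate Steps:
S = -135419/45140 (S = -3 + 1/(32628 + 12512) = -3 + 1/45140 = -135419/45140 ≈ -3.0000)
(S + m(-76)) - 24659 = (-135419/45140 + 120*(-76)) - 24659 = (-135419/45140 - 9120) - 24659 = -411812219/45140 - 24659 = -1524919479/45140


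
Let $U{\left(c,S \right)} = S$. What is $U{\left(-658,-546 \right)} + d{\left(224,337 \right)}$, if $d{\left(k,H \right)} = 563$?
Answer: $17$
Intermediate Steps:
$U{\left(-658,-546 \right)} + d{\left(224,337 \right)} = -546 + 563 = 17$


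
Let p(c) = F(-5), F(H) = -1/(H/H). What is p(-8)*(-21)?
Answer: 21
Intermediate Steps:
F(H) = -1 (F(H) = -1/1 = -1*1 = -1)
p(c) = -1
p(-8)*(-21) = -1*(-21) = 21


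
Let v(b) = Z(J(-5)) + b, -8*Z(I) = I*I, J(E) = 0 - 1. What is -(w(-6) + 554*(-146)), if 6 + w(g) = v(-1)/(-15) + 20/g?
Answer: 9707191/120 ≈ 80893.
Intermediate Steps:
J(E) = -1
Z(I) = -I²/8 (Z(I) = -I*I/8 = -I²/8)
v(b) = -⅛ + b (v(b) = -⅛*(-1)² + b = -⅛*1 + b = -⅛ + b)
w(g) = -237/40 + 20/g (w(g) = -6 + ((-⅛ - 1)/(-15) + 20/g) = -6 + (-9/8*(-1/15) + 20/g) = -6 + (3/40 + 20/g) = -237/40 + 20/g)
-(w(-6) + 554*(-146)) = -((-237/40 + 20/(-6)) + 554*(-146)) = -((-237/40 + 20*(-⅙)) - 80884) = -((-237/40 - 10/3) - 80884) = -(-1111/120 - 80884) = -1*(-9707191/120) = 9707191/120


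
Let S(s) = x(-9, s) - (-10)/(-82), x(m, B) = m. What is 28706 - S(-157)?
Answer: 1177320/41 ≈ 28715.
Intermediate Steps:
S(s) = -374/41 (S(s) = -9 - (-10)/(-82) = -9 - (-10)*(-1)/82 = -9 - 1*5/41 = -9 - 5/41 = -374/41)
28706 - S(-157) = 28706 - 1*(-374/41) = 28706 + 374/41 = 1177320/41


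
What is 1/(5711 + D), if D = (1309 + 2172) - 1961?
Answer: 1/7231 ≈ 0.00013829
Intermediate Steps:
D = 1520 (D = 3481 - 1961 = 1520)
1/(5711 + D) = 1/(5711 + 1520) = 1/7231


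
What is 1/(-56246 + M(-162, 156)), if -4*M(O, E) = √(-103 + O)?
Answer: -899936/50617800521 + 4*I*√265/50617800521 ≈ -1.7779e-5 + 1.2864e-9*I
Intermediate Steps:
M(O, E) = -√(-103 + O)/4
1/(-56246 + M(-162, 156)) = 1/(-56246 - √(-103 - 162)/4) = 1/(-56246 - I*√265/4)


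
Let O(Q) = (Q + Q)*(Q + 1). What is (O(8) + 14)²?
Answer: 24964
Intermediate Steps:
O(Q) = 2*Q*(1 + Q) (O(Q) = (2*Q)*(1 + Q) = 2*Q*(1 + Q))
(O(8) + 14)² = (2*8*(1 + 8) + 14)² = (2*8*9 + 14)² = (144 + 14)² = 158² = 24964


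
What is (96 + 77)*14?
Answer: 2422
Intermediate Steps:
(96 + 77)*14 = 173*14 = 2422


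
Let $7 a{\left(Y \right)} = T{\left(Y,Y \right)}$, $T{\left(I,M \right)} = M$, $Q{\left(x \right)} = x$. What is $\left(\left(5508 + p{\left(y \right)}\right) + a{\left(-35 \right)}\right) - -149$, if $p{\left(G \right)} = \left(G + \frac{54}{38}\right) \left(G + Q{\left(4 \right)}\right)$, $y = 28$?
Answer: $\frac{125276}{19} \approx 6593.5$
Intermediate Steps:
$a{\left(Y \right)} = \frac{Y}{7}$
$p{\left(G \right)} = \left(4 + G\right) \left(\frac{27}{19} + G\right)$ ($p{\left(G \right)} = \left(G + \frac{54}{38}\right) \left(G + 4\right) = \left(G + 54 \cdot \frac{1}{38}\right) \left(4 + G\right) = \left(G + \frac{27}{19}\right) \left(4 + G\right) = \left(\frac{27}{19} + G\right) \left(4 + G\right) = \left(4 + G\right) \left(\frac{27}{19} + G\right)$)
$\left(\left(5508 + p{\left(y \right)}\right) + a{\left(-35 \right)}\right) - -149 = \left(\left(5508 + \left(\frac{108}{19} + 28^{2} + \frac{103}{19} \cdot 28\right)\right) + \frac{1}{7} \left(-35\right)\right) - -149 = \left(\left(5508 + \left(\frac{108}{19} + 784 + \frac{2884}{19}\right)\right) - 5\right) + 149 = \left(\left(5508 + \frac{17888}{19}\right) - 5\right) + 149 = \left(\frac{122540}{19} - 5\right) + 149 = \frac{122445}{19} + 149 = \frac{125276}{19}$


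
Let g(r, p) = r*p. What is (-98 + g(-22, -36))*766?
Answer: 531604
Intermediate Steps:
g(r, p) = p*r
(-98 + g(-22, -36))*766 = (-98 - 36*(-22))*766 = (-98 + 792)*766 = 694*766 = 531604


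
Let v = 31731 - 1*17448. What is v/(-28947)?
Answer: -4761/9649 ≈ -0.49342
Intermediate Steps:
v = 14283 (v = 31731 - 17448 = 14283)
v/(-28947) = 14283/(-28947) = 14283*(-1/28947) = -4761/9649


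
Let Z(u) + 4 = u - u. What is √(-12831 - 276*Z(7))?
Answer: 3*I*√1303 ≈ 108.29*I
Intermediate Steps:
Z(u) = -4 (Z(u) = -4 + (u - u) = -4 + 0 = -4)
√(-12831 - 276*Z(7)) = √(-12831 - 276*(-4)) = √(-12831 + 1104) = √(-11727) = 3*I*√1303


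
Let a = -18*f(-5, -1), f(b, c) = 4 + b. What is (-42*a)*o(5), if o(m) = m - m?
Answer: 0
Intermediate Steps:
o(m) = 0
a = 18 (a = -18*(4 - 5) = -18*(-1) = 18)
(-42*a)*o(5) = -42*18*0 = -756*0 = 0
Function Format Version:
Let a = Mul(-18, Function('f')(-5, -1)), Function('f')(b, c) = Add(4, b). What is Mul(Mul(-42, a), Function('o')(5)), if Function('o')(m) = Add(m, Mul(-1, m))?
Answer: 0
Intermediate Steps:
Function('o')(m) = 0
a = 18 (a = Mul(-18, Add(4, -5)) = Mul(-18, -1) = 18)
Mul(Mul(-42, a), Function('o')(5)) = Mul(Mul(-42, 18), 0) = Mul(-756, 0) = 0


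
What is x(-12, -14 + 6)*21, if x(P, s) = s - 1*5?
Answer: -273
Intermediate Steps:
x(P, s) = -5 + s (x(P, s) = s - 5 = -5 + s)
x(-12, -14 + 6)*21 = (-5 + (-14 + 6))*21 = (-5 - 8)*21 = -13*21 = -273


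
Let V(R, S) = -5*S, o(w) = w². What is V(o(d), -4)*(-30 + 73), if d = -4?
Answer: 860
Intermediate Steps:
V(o(d), -4)*(-30 + 73) = (-5*(-4))*(-30 + 73) = 20*43 = 860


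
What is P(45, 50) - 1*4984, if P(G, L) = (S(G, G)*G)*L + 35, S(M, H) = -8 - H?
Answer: -124199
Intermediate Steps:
P(G, L) = 35 + G*L*(-8 - G) (P(G, L) = ((-8 - G)*G)*L + 35 = (G*(-8 - G))*L + 35 = G*L*(-8 - G) + 35 = 35 + G*L*(-8 - G))
P(45, 50) - 1*4984 = (35 - 1*45*50*(8 + 45)) - 1*4984 = (35 - 1*45*50*53) - 4984 = (35 - 119250) - 4984 = -119215 - 4984 = -124199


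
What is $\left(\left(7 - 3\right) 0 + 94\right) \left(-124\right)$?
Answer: $-11656$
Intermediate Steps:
$\left(\left(7 - 3\right) 0 + 94\right) \left(-124\right) = \left(4 \cdot 0 + 94\right) \left(-124\right) = \left(0 + 94\right) \left(-124\right) = 94 \left(-124\right) = -11656$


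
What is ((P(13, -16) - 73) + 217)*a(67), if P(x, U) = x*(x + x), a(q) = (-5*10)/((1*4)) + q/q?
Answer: -5543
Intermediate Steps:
a(q) = -23/2 (a(q) = -50/4 + 1 = -50*¼ + 1 = -25/2 + 1 = -23/2)
P(x, U) = 2*x² (P(x, U) = x*(2*x) = 2*x²)
((P(13, -16) - 73) + 217)*a(67) = ((2*13² - 73) + 217)*(-23/2) = ((2*169 - 73) + 217)*(-23/2) = ((338 - 73) + 217)*(-23/2) = (265 + 217)*(-23/2) = 482*(-23/2) = -5543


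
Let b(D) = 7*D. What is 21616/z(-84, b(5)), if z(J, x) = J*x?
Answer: -772/105 ≈ -7.3524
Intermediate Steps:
21616/z(-84, b(5)) = 21616/((-588*5)) = 21616/((-84*35)) = 21616/(-2940) = 21616*(-1/2940) = -772/105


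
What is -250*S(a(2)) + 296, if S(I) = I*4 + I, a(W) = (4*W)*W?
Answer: -19704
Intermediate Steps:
a(W) = 4*W²
S(I) = 5*I (S(I) = 4*I + I = 5*I)
-250*S(a(2)) + 296 = -1250*4*2² + 296 = -1250*4*4 + 296 = -1250*16 + 296 = -250*80 + 296 = -20000 + 296 = -19704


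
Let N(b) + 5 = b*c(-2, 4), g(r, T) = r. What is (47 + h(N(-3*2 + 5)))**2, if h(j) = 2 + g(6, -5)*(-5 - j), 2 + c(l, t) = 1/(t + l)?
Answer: 1600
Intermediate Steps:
c(l, t) = -2 + 1/(l + t) (c(l, t) = -2 + 1/(t + l) = -2 + 1/(l + t))
N(b) = -5 - 3*b/2 (N(b) = -5 + b*((1 - 2*(-2) - 2*4)/(-2 + 4)) = -5 + b*((1 + 4 - 8)/2) = -5 + b*((1/2)*(-3)) = -5 + b*(-3/2) = -5 - 3*b/2)
h(j) = -28 - 6*j (h(j) = 2 + 6*(-5 - j) = 2 + (-30 - 6*j) = -28 - 6*j)
(47 + h(N(-3*2 + 5)))**2 = (47 + (-28 - 6*(-5 - 3*(-3*2 + 5)/2)))**2 = (47 + (-28 - 6*(-5 - 3*(-6 + 5)/2)))**2 = (47 + (-28 - 6*(-5 - 3/2*(-1))))**2 = (47 + (-28 - 6*(-5 + 3/2)))**2 = (47 + (-28 - 6*(-7/2)))**2 = (47 + (-28 + 21))**2 = (47 - 7)**2 = 40**2 = 1600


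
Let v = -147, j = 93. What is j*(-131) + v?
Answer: -12330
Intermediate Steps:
j*(-131) + v = 93*(-131) - 147 = -12183 - 147 = -12330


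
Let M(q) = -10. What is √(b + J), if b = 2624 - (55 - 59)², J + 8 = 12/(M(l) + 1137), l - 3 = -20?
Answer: 2*√16848719/161 ≈ 50.990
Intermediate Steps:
l = -17 (l = 3 - 20 = -17)
J = -9004/1127 (J = -8 + 12/(-10 + 1137) = -8 + 12/1127 = -9004/1127 ≈ -7.9893)
b = 2608 (b = 2624 - 1*(-4)² = 2624 - 1*16 = 2624 - 16 = 2608)
√(b + J) = √(2608 - 9004/1127) = √(2930212/1127) = 2*√16848719/161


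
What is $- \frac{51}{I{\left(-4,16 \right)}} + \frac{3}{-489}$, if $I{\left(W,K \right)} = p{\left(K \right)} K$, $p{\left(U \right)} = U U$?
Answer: $- \frac{12409}{667648} \approx -0.018586$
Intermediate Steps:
$p{\left(U \right)} = U^{2}$
$I{\left(W,K \right)} = K^{3}$ ($I{\left(W,K \right)} = K^{2} K = K^{3}$)
$- \frac{51}{I{\left(-4,16 \right)}} + \frac{3}{-489} = - \frac{51}{16^{3}} + \frac{3}{-489} = - \frac{51}{4096} + 3 \left(- \frac{1}{489}\right) = \left(-51\right) \frac{1}{4096} - \frac{1}{163} = - \frac{51}{4096} - \frac{1}{163} = - \frac{12409}{667648}$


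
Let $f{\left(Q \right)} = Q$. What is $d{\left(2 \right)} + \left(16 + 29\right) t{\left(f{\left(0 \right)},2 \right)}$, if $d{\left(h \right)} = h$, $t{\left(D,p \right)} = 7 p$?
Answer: $632$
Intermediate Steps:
$d{\left(2 \right)} + \left(16 + 29\right) t{\left(f{\left(0 \right)},2 \right)} = 2 + \left(16 + 29\right) 7 \cdot 2 = 2 + 45 \cdot 14 = 2 + 630 = 632$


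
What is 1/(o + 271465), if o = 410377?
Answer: 1/681842 ≈ 1.4666e-6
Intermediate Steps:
1/(o + 271465) = 1/(410377 + 271465) = 1/681842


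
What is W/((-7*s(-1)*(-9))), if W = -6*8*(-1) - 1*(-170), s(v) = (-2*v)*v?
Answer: -109/63 ≈ -1.7302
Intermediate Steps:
s(v) = -2*v**2
W = 218 (W = -48*(-1) + 170 = 48 + 170 = 218)
W/((-7*s(-1)*(-9))) = 218/((-(-14)*(-1)**2*(-9))) = 218/((-(-14)*(-9))) = 218/((-7*(-2)*(-9))) = 218/((14*(-9))) = 218/(-126) = 218*(-1/126) = -109/63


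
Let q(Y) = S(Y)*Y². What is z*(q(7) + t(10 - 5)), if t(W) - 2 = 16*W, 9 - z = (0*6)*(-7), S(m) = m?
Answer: 3825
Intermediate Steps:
z = 9 (z = 9 - 0*6*(-7) = 9 - 0*(-7) = 9 - 1*0 = 9 + 0 = 9)
q(Y) = Y³ (q(Y) = Y*Y² = Y³)
t(W) = 2 + 16*W
z*(q(7) + t(10 - 5)) = 9*(7³ + (2 + 16*(10 - 5))) = 9*(343 + (2 + 16*5)) = 9*(343 + (2 + 80)) = 9*(343 + 82) = 9*425 = 3825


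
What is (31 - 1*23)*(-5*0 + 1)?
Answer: 8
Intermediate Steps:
(31 - 1*23)*(-5*0 + 1) = (31 - 23)*(0 + 1) = 8*1 = 8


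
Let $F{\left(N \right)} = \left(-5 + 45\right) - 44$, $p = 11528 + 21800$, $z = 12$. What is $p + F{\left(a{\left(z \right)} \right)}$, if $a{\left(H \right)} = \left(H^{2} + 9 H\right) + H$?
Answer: $33324$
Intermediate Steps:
$a{\left(H \right)} = H^{2} + 10 H$
$p = 33328$
$F{\left(N \right)} = -4$ ($F{\left(N \right)} = 40 - 44 = -4$)
$p + F{\left(a{\left(z \right)} \right)} = 33328 - 4 = 33324$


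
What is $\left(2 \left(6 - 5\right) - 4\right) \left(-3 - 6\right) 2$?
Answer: $36$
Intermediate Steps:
$\left(2 \left(6 - 5\right) - 4\right) \left(-3 - 6\right) 2 = \left(2 \cdot 1 - 4\right) \left(-3 - 6\right) 2 = \left(2 - 4\right) \left(-9\right) 2 = \left(-2\right) \left(-9\right) 2 = 18 \cdot 2 = 36$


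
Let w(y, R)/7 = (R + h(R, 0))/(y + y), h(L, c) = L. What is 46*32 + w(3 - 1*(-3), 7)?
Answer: 8881/6 ≈ 1480.2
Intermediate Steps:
w(y, R) = 7*R/y (w(y, R) = 7*((R + R)/(y + y)) = 7*((2*R)/((2*y))) = 7*((2*R)*(1/(2*y))) = 7*(R/y) = 7*R/y)
46*32 + w(3 - 1*(-3), 7) = 46*32 + 7*7/(3 - 1*(-3)) = 1472 + 7*7/(3 + 3) = 1472 + 7*7/6 = 1472 + 7*7*(⅙) = 1472 + 49/6 = 8881/6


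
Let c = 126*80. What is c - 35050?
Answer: -24970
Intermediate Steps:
c = 10080
c - 35050 = 10080 - 35050 = -24970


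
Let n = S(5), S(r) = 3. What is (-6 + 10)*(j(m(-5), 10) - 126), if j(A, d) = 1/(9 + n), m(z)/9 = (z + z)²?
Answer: -1511/3 ≈ -503.67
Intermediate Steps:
n = 3
m(z) = 36*z² (m(z) = 9*(z + z)² = 9*(2*z)² = 9*(4*z²) = 36*z²)
j(A, d) = 1/12 (j(A, d) = 1/(9 + 3) = 1/12)
(-6 + 10)*(j(m(-5), 10) - 126) = (-6 + 10)*(1/12 - 126) = 4*(-1511/12) = -1511/3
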